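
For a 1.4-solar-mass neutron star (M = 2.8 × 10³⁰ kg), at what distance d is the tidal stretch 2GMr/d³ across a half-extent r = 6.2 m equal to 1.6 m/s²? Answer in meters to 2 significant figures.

2GMr/d³ = a_tidal  ⇒  d = (2GMr / a_tidal)^(1/3)
d = (2 × 6.674×10⁻¹¹ × (2.8 × 10³⁰) × (6.2) / (1.6))^(1/3)
  = 1.1 × 10⁷ m

1.1 × 10⁷ m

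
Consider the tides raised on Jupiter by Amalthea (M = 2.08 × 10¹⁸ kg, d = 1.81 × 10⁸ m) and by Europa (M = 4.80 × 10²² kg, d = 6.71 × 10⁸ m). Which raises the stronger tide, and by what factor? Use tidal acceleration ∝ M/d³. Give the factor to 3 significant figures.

Tidal acceleration ∝ M/d³, so compare M/d³ for each.
Amalthea: (2.08 × 10¹⁸) / (1.81 × 10⁸)³ = 3.508 × 10⁻⁷
Europa: (4.80 × 10²²) / (6.71 × 10⁸)³ = 1.589 × 10⁻⁴
Ratio (larger/smaller) = 453

Europa, by a factor of ≈ 453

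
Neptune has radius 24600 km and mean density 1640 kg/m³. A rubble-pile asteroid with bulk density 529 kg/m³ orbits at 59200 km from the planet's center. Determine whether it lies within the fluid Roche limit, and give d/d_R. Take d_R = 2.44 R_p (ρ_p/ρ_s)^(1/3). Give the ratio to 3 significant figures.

d_R = 2.44 × (24600 km) × (1640/529)^(1/3) = 87520 km
d/d_R = (59200) / (87520) = 0.676
Since d/d_R < 1, the body is inside the Roche limit.

inside; d/d_R ≈ 0.676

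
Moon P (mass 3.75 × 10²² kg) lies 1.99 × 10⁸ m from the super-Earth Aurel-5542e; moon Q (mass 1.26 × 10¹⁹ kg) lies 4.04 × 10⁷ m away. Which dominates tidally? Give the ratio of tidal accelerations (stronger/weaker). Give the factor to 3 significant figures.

Moon P, by a factor of ≈ 24.9

Tidal stretch scales as M/d³; compute that for each body.
Moon P: (3.75 × 10²²) / (1.99 × 10⁸)³ = 4.759 × 10⁻³
Moon Q: (1.26 × 10¹⁹) / (4.04 × 10⁷)³ = 1.911 × 10⁻⁴
Ratio (larger/smaller) = 24.9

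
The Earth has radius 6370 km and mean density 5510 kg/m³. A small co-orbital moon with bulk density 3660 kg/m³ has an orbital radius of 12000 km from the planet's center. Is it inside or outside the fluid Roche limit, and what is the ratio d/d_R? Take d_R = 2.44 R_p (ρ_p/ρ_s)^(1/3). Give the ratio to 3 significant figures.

inside; d/d_R ≈ 0.674

d_R = 2.44 × (6370 km) × (5510/3660)^(1/3) = 17810 km
d/d_R = (12000) / (17810) = 0.674
Since d/d_R < 1, the body is inside the Roche limit.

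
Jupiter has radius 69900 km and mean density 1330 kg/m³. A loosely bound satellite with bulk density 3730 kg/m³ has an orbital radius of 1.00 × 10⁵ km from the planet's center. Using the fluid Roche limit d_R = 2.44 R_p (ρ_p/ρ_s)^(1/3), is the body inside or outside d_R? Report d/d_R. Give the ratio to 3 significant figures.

d_R = 2.44 × (69900 km) × (1330/3730)^(1/3) = 1.209 × 10⁵ km
d/d_R = (1.00 × 10⁵) / (1.209 × 10⁵) = 0.827
Since d/d_R < 1, the body is inside the Roche limit.

inside; d/d_R ≈ 0.827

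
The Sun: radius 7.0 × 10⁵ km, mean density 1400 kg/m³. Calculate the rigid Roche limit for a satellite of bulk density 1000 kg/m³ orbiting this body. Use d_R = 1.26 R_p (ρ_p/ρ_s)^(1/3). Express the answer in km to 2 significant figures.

d_R = 1.26 × 7.0 × 10⁵ km × (1400/1000)^(1/3)
    = 9.9 × 10⁵ km

9.9 × 10⁵ km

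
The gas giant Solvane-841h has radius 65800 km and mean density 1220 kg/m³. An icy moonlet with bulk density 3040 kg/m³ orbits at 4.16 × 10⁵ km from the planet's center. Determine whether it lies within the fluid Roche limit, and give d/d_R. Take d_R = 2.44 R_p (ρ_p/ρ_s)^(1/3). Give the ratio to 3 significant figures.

outside; d/d_R ≈ 3.51

d_R = 2.44 × (65800 km) × (1220/3040)^(1/3) = 1.184 × 10⁵ km
d/d_R = (4.16 × 10⁵) / (1.184 × 10⁵) = 3.51
Since d/d_R > 1, the body is outside the Roche limit.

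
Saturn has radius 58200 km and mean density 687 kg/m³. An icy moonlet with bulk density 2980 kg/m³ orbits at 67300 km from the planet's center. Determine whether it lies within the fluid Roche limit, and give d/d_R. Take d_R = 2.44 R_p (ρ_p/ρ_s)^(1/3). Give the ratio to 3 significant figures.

inside; d/d_R ≈ 0.773

d_R = 2.44 × (58200 km) × (687/2980)^(1/3) = 87070 km
d/d_R = (67300) / (87070) = 0.773
Since d/d_R < 1, the body is inside the Roche limit.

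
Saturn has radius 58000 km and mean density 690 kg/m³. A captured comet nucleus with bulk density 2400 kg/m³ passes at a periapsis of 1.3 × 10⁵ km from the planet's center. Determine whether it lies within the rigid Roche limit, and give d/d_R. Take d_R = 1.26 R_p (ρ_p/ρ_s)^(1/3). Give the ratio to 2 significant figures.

d_R = 1.26 × (58000 km) × (690/2400)^(1/3) = 48230 km
d/d_R = (1.3 × 10⁵) / (48230) = 2.7
Since d/d_R > 1, the body is outside the Roche limit.

outside; d/d_R ≈ 2.7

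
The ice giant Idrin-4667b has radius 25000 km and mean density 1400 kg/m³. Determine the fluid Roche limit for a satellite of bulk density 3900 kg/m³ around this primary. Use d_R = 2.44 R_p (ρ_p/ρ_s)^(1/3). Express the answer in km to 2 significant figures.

d_R = 2.44 × 25000 km × (1400/3900)^(1/3)
    = 43000 km

43000 km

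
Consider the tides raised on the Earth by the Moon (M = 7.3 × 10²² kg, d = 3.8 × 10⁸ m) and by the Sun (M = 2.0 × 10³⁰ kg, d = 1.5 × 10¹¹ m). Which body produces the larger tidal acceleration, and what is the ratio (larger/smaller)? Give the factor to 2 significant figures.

The Moon, by a factor of ≈ 2.2

Tidal acceleration ∝ M/d³, so compare M/d³ for each.
The Moon: (7.3 × 10²²) / (3.8 × 10⁸)³ = 1.330 × 10⁻³
The Sun: (2.0 × 10³⁰) / (1.5 × 10¹¹)³ = 5.926 × 10⁻⁴
Ratio (larger/smaller) = 2.2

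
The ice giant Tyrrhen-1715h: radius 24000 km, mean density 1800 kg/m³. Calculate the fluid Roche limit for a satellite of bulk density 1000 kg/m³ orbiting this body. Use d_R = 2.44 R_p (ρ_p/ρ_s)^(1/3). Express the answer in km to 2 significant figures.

d_R = 2.44 × 24000 km × (1800/1000)^(1/3)
    = 71000 km

71000 km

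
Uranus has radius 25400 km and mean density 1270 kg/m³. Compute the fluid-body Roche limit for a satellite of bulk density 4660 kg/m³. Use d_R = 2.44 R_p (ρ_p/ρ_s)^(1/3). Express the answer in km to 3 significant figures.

d_R = 2.44 × 25400 km × (1270/4660)^(1/3)
    = 40200 km

40200 km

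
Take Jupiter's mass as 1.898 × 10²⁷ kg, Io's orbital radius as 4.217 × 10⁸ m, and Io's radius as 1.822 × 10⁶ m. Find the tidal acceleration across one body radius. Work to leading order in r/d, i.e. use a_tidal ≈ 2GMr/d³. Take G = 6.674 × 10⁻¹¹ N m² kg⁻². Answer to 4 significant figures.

6.155 × 10⁻³ m/s²

The tidal stretch is the gradient of GM/d² times the body's extent r, hence the 1/d³ dependence.
Δg = 2GMr/d³
   = 2 × (6.674 × 10⁻¹¹) × (1.898 × 10²⁷) × (1.822 × 10⁶) / (4.217 × 10⁸)³
   = 6.155 × 10⁻³ m/s²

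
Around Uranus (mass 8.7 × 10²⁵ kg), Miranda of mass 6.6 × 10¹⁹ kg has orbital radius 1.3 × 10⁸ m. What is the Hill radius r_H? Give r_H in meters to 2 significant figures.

8.2 × 10⁵ m

r_H ≈ a (m/3M)^(1/3)
    = (1.3 × 10⁸) × (6.6 × 10¹⁹ / (3 × 8.7 × 10²⁵))^(1/3)
    = 8.2 × 10⁵ m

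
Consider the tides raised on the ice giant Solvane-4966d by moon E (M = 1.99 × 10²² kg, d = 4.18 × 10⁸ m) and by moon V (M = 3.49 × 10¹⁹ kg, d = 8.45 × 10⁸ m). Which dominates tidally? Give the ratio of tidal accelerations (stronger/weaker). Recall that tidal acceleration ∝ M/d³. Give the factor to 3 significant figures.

Tidal acceleration ∝ M/d³, so compare M/d³ for each.
Moon E: (1.99 × 10²²) / (4.18 × 10⁸)³ = 2.725 × 10⁻⁴
Moon V: (3.49 × 10¹⁹) / (8.45 × 10⁸)³ = 5.784 × 10⁻⁸
Ratio (larger/smaller) = 4710

Moon E, by a factor of ≈ 4710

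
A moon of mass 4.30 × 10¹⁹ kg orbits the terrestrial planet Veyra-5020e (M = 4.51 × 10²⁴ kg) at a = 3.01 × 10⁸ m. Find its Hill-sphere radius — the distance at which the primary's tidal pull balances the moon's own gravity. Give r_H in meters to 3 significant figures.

4.43 × 10⁶ m

r_H ≈ a (m/3M)^(1/3)
    = (3.01 × 10⁸) × (4.30 × 10¹⁹ / (3 × 4.51 × 10²⁴))^(1/3)
    = 4.43 × 10⁶ m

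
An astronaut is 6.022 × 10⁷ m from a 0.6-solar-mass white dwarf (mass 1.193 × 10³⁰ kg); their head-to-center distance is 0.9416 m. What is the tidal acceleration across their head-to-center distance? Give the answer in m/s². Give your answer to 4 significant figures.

6.866 × 10⁻⁴ m/s²

a_tidal = 2GMr/d³
        = 2 × (6.674 × 10⁻¹¹) × (1.193 × 10³⁰) × (0.9416) / (6.022 × 10⁷)³
        = 6.866 × 10⁻⁴ m/s²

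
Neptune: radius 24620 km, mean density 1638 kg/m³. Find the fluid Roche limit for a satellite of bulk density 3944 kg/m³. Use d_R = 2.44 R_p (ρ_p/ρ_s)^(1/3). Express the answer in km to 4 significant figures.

44820 km

d_R = 2.44 × 24620 km × (1638/3944)^(1/3)
    = 44820 km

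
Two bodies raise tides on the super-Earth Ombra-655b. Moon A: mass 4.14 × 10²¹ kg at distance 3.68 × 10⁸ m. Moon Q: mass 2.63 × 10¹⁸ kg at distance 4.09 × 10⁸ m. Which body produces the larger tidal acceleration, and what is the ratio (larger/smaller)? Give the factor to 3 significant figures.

Compare M/d³ for the two perturbers:
Moon A: (4.14 × 10²¹) / (3.68 × 10⁸)³ = 8.307 × 10⁻⁵
Moon Q: (2.63 × 10¹⁸) / (4.09 × 10⁸)³ = 3.844 × 10⁻⁸
Ratio (larger/smaller) = 2160

Moon A, by a factor of ≈ 2160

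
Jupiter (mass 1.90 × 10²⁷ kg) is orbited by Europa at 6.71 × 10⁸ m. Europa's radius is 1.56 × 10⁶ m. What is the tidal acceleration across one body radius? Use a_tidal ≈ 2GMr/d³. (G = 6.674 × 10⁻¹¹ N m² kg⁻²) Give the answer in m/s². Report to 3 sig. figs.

Δa = 2GMr/d³
   = 2 × (6.674 × 10⁻¹¹) × (1.90 × 10²⁷) × (1.56 × 10⁶) / (6.71 × 10⁸)³
   = 1.31 × 10⁻³ m/s²

1.31 × 10⁻³ m/s²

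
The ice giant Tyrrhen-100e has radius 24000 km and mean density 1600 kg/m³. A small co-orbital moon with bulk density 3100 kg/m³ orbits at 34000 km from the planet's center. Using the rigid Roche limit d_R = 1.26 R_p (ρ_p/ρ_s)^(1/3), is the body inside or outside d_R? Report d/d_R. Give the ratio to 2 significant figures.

d_R = 1.26 × (24000 km) × (1600/3100)^(1/3) = 24260 km
d/d_R = (34000) / (24260) = 1.4
Since d/d_R > 1, the body is outside the Roche limit.

outside; d/d_R ≈ 1.4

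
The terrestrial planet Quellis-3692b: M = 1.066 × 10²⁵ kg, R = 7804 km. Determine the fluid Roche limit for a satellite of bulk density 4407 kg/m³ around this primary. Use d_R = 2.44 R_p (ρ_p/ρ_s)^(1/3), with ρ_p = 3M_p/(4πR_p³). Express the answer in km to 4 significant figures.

20320 km

ρ_p = 3M_p/(4πR_p³) = 3 × (1.066 × 10²⁵) / (4π × (7.804 × 10⁶ m)³) = 5354 kg/m³
d_R = 2.44 × 7804 km × (5354/4407)^(1/3)
    = 20320 km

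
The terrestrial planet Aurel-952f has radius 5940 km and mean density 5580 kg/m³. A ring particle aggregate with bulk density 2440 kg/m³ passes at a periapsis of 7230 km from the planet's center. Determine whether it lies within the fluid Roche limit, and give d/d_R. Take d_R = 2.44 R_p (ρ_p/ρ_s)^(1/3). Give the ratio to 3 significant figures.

inside; d/d_R ≈ 0.379

d_R = 2.44 × (5940 km) × (5580/2440)^(1/3) = 19100 km
d/d_R = (7230) / (19100) = 0.379
Since d/d_R < 1, the body is inside the Roche limit.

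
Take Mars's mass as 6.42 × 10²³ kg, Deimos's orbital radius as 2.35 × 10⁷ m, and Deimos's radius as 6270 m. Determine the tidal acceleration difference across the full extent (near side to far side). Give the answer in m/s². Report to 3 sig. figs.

The field gradient is 2GM/d³; across the full diameter 2r the difference is 4GMr/d³.
Δa = 4GMr/d³
   = 4 × (6.674 × 10⁻¹¹) × (6.42 × 10²³) × (6270) / (2.35 × 10⁷)³
   = 8.28 × 10⁻⁵ m/s²

8.28 × 10⁻⁵ m/s²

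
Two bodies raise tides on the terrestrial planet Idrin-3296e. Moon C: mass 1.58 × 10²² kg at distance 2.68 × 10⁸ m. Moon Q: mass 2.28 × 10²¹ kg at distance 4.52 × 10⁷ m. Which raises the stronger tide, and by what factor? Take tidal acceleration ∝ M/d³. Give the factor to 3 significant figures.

Moon Q, by a factor of ≈ 30.1

The tide-raising term goes as M/d³ (the gradient of a 1/d² field).
Moon C: (1.58 × 10²²) / (2.68 × 10⁸)³ = 8.208 × 10⁻⁴
Moon Q: (2.28 × 10²¹) / (4.52 × 10⁷)³ = 2.469 × 10⁻²
Ratio (larger/smaller) = 30.1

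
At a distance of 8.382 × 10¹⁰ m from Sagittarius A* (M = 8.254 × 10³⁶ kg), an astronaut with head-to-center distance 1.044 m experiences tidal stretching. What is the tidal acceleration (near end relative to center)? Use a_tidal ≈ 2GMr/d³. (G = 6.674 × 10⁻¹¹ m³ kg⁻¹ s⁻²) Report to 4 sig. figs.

Δa = 2GMr/d³
   = 2 × (6.674 × 10⁻¹¹) × (8.254 × 10³⁶) × (1.044) / (8.382 × 10¹⁰)³
   = 1.953 × 10⁻⁶ m/s²

1.953 × 10⁻⁶ m/s²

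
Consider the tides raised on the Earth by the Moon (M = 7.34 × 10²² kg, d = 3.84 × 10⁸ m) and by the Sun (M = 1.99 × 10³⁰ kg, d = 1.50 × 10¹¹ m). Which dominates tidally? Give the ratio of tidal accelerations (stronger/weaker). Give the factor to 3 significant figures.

Compare M/d³ for the two perturbers:
The Moon: (7.34 × 10²²) / (3.84 × 10⁸)³ = 1.296 × 10⁻³
The Sun: (1.99 × 10³⁰) / (1.50 × 10¹¹)³ = 5.896 × 10⁻⁴
Ratio (larger/smaller) = 2.20

The Moon, by a factor of ≈ 2.20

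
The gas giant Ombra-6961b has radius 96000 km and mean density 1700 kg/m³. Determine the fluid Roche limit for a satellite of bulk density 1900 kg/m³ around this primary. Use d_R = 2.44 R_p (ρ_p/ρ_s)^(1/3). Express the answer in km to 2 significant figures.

2.3 × 10⁵ km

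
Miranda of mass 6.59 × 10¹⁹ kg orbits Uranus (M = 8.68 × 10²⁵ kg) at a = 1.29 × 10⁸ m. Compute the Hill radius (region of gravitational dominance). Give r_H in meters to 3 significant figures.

8.16 × 10⁵ m

r_H ≈ a (m/3M)^(1/3)
    = (1.29 × 10⁸) × (6.59 × 10¹⁹ / (3 × 8.68 × 10²⁵))^(1/3)
    = 8.16 × 10⁵ m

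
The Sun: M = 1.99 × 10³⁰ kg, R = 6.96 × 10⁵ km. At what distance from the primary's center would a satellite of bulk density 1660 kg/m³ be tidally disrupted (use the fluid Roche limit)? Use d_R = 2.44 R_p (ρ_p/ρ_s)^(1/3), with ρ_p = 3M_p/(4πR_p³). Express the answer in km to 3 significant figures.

1.61 × 10⁶ km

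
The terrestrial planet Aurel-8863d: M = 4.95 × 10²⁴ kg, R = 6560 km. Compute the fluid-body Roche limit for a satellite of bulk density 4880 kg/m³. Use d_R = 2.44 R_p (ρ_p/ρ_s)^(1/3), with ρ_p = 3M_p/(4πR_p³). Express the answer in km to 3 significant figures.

15200 km

ρ_p = 3M_p/(4πR_p³) = 3 × (4.95 × 10²⁴) / (4π × (6.56 × 10⁶ m)³) = 4190 kg/m³
d_R = 2.44 × 6560 km × (4190/4880)^(1/3)
    = 15200 km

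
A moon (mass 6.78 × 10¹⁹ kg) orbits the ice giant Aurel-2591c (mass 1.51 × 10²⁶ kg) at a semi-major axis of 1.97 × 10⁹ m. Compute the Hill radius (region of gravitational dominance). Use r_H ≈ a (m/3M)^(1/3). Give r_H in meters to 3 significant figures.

1.05 × 10⁷ m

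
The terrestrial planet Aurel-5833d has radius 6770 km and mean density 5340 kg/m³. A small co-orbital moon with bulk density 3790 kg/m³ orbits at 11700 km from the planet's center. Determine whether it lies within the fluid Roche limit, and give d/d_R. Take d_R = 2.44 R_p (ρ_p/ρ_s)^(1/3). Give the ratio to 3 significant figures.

inside; d/d_R ≈ 0.632

d_R = 2.44 × (6770 km) × (5340/3790)^(1/3) = 18520 km
d/d_R = (11700) / (18520) = 0.632
Since d/d_R < 1, the body is inside the Roche limit.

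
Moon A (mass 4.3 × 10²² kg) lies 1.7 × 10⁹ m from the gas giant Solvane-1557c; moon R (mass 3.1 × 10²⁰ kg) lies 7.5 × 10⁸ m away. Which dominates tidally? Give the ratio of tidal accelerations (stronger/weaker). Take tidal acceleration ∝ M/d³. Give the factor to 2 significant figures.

Moon A, by a factor of ≈ 12

Compare M/d³ for the two perturbers:
Moon A: (4.3 × 10²²) / (1.7 × 10⁹)³ = 8.752 × 10⁻⁶
Moon R: (3.1 × 10²⁰) / (7.5 × 10⁸)³ = 7.348 × 10⁻⁷
Ratio (larger/smaller) = 12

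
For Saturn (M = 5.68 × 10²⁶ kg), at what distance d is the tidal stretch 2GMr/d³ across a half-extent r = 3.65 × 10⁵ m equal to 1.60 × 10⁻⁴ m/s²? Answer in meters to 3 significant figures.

2GMr/d³ = a_tidal  ⇒  d = (2GMr / a_tidal)^(1/3)
d = (2 × 6.674×10⁻¹¹ × (5.68 × 10²⁶) × (3.65 × 10⁵) / (1.60 × 10⁻⁴))^(1/3)
  = 5.57 × 10⁸ m

5.57 × 10⁸ m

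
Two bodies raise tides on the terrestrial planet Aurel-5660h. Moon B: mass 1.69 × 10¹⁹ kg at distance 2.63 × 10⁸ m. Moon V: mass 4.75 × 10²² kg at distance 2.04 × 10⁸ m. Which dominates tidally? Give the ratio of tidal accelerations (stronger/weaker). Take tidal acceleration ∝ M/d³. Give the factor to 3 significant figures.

Moon V, by a factor of ≈ 6020

Tidal stretch scales as M/d³; compute that for each body.
Moon B: (1.69 × 10¹⁹) / (2.63 × 10⁸)³ = 9.290 × 10⁻⁷
Moon V: (4.75 × 10²²) / (2.04 × 10⁸)³ = 5.595 × 10⁻³
Ratio (larger/smaller) = 6020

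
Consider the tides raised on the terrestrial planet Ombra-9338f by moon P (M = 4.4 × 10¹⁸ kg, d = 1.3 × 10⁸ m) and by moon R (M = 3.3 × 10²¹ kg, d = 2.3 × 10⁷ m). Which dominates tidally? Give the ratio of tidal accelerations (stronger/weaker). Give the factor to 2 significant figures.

Tidal acceleration ∝ M/d³, so compare M/d³ for each.
Moon P: (4.4 × 10¹⁸) / (1.3 × 10⁸)³ = 2.003 × 10⁻⁶
Moon R: (3.3 × 10²¹) / (2.3 × 10⁷)³ = 2.712 × 10⁻¹
Ratio (larger/smaller) = 1.4 × 10⁵

Moon R, by a factor of ≈ 1.4 × 10⁵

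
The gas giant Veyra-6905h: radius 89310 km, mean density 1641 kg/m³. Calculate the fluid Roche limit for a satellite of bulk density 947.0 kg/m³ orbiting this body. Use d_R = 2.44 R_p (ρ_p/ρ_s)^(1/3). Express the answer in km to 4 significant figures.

d_R = 2.44 × 89310 km × (1641/947.0)^(1/3)
    = 2.617 × 10⁵ km

2.617 × 10⁵ km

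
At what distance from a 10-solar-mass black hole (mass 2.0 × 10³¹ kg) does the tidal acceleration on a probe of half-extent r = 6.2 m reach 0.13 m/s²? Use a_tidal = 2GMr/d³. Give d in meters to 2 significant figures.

5.0 × 10⁷ m

2GMr/d³ = a_tidal  ⇒  d = (2GMr / a_tidal)^(1/3)
d = (2 × 6.674×10⁻¹¹ × (2.0 × 10³¹) × (6.2) / (0.13))^(1/3)
  = 5.0 × 10⁷ m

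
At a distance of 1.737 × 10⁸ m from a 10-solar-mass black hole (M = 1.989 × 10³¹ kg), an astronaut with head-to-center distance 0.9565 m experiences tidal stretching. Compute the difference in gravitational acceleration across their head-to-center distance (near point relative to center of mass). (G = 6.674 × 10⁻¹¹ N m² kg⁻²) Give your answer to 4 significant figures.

4.845 × 10⁻⁴ m/s²

a_tidal = 2GMr/d³
        = 2 × (6.674 × 10⁻¹¹) × (1.989 × 10³¹) × (0.9565) / (1.737 × 10⁸)³
        = 4.845 × 10⁻⁴ m/s²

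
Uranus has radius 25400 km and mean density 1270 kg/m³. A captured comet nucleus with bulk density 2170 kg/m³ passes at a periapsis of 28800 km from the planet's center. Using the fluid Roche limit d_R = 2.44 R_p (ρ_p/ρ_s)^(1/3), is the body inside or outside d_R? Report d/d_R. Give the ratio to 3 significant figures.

inside; d/d_R ≈ 0.556

d_R = 2.44 × (25400 km) × (1270/2170)^(1/3) = 51840 km
d/d_R = (28800) / (51840) = 0.556
Since d/d_R < 1, the body is inside the Roche limit.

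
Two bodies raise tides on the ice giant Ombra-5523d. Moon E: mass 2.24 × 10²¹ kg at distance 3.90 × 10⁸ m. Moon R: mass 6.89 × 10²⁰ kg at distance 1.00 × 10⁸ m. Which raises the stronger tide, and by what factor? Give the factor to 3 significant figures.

Compare M/d³ for the two perturbers:
Moon E: (2.24 × 10²¹) / (3.90 × 10⁸)³ = 3.776 × 10⁻⁵
Moon R: (6.89 × 10²⁰) / (1.00 × 10⁸)³ = 6.890 × 10⁻⁴
Ratio (larger/smaller) = 18.2

Moon R, by a factor of ≈ 18.2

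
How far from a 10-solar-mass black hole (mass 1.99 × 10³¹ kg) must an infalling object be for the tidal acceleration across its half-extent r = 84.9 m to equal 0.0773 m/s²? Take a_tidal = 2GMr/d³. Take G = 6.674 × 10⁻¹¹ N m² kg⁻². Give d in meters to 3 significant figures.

1.43 × 10⁸ m

2GMr/d³ = a_tidal  ⇒  d = (2GMr / a_tidal)^(1/3)
d = (2 × 6.674×10⁻¹¹ × (1.99 × 10³¹) × (84.9) / (0.0773))^(1/3)
  = 1.43 × 10⁸ m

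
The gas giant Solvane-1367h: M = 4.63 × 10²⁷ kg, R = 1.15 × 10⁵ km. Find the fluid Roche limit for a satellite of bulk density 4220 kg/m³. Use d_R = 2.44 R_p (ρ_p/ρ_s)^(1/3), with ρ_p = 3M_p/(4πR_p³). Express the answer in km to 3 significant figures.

1.56 × 10⁵ km

ρ_p = 3M_p/(4πR_p³) = 3 × (4.63 × 10²⁷) / (4π × (1.15 × 10⁸ m)³) = 727 kg/m³
d_R = 2.44 × 1.15 × 10⁵ km × (727/4220)^(1/3)
    = 1.56 × 10⁵ km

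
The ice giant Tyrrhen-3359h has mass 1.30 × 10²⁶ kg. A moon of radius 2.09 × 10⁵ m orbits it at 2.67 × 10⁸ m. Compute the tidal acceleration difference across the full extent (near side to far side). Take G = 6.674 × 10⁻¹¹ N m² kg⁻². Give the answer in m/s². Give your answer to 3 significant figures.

3.81 × 10⁻⁴ m/s²

Differencing GM/(d−r)² and GM/(d+r)² to first order in r/d gives 4GMr/d³.
a_tidal = 4GMr/d³
        = 4 × (6.674 × 10⁻¹¹) × (1.30 × 10²⁶) × (2.09 × 10⁵) / (2.67 × 10⁸)³
        = 3.81 × 10⁻⁴ m/s²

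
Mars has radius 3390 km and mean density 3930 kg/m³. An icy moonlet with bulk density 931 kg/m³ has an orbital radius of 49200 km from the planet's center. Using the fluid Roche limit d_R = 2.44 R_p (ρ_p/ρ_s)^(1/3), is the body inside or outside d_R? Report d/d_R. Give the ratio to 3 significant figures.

outside; d/d_R ≈ 3.68

d_R = 2.44 × (3390 km) × (3930/931)^(1/3) = 13370 km
d/d_R = (49200) / (13370) = 3.68
Since d/d_R > 1, the body is outside the Roche limit.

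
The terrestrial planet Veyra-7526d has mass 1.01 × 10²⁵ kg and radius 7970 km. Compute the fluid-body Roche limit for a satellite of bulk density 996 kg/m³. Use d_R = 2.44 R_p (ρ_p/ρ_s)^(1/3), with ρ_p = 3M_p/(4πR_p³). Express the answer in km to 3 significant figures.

32800 km

ρ_p = 3M_p/(4πR_p³) = 3 × (1.01 × 10²⁵) / (4π × (7.97 × 10⁶ m)³) = 4760 kg/m³
d_R = 2.44 × 7970 km × (4760/996)^(1/3)
    = 32800 km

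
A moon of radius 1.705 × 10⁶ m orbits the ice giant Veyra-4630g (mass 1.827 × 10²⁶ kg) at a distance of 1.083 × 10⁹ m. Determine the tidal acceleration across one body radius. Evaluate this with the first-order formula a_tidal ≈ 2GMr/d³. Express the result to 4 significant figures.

Δg = 2GMr/d³
   = 2 × (6.674 × 10⁻¹¹) × (1.827 × 10²⁶) × (1.705 × 10⁶) / (1.083 × 10⁹)³
   = 3.273 × 10⁻⁵ m/s²

3.273 × 10⁻⁵ m/s²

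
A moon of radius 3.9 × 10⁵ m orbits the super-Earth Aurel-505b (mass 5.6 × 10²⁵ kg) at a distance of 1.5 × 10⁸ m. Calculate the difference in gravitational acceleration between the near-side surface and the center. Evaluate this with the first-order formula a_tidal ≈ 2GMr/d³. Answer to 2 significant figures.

8.6 × 10⁻⁴ m/s²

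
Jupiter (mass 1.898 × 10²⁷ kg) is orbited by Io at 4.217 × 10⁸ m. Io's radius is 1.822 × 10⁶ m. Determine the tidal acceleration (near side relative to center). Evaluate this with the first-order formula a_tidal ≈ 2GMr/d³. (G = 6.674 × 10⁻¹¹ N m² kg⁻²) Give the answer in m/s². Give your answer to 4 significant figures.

6.155 × 10⁻³ m/s²

Since r ≪ d, expand the inverse-square field across one radius to get the leading 2GMr/d³ term.
a_tidal = 2GMr/d³
        = 2 × (6.674 × 10⁻¹¹) × (1.898 × 10²⁷) × (1.822 × 10⁶) / (4.217 × 10⁸)³
        = 6.155 × 10⁻³ m/s²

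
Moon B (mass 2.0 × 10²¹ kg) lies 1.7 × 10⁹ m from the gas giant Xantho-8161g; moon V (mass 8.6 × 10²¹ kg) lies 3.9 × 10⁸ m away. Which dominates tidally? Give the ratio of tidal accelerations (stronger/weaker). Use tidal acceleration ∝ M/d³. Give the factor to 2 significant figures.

Compare M/d³ for the two perturbers:
Moon B: (2.0 × 10²¹) / (1.7 × 10⁹)³ = 4.071 × 10⁻⁷
Moon V: (8.6 × 10²¹) / (3.9 × 10⁸)³ = 1.450 × 10⁻⁴
Ratio (larger/smaller) = 360

Moon V, by a factor of ≈ 360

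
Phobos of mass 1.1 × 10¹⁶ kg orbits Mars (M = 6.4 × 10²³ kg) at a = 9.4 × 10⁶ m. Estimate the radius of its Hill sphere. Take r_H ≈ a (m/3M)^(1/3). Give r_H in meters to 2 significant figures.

r_H ≈ a (m/3M)^(1/3)
    = (9.4 × 10⁶) × (1.1 × 10¹⁶ / (3 × 6.4 × 10²³))^(1/3)
    = 1.7 × 10⁴ m

1.7 × 10⁴ m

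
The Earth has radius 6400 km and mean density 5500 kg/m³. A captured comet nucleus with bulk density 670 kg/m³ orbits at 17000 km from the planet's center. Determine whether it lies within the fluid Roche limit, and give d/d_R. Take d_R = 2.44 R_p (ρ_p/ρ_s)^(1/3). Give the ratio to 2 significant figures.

inside; d/d_R ≈ 0.54

d_R = 2.44 × (6400 km) × (5500/670)^(1/3) = 31500 km
d/d_R = (17000) / (31500) = 0.54
Since d/d_R < 1, the body is inside the Roche limit.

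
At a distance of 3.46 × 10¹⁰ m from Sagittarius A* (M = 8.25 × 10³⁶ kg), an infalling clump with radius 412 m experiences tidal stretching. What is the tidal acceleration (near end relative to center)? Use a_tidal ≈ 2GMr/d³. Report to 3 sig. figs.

Δa = 2GMr/d³
   = 2 × (6.674 × 10⁻¹¹) × (8.25 × 10³⁶) × (412) / (3.46 × 10¹⁰)³
   = 1.10 × 10⁻² m/s²

1.10 × 10⁻² m/s²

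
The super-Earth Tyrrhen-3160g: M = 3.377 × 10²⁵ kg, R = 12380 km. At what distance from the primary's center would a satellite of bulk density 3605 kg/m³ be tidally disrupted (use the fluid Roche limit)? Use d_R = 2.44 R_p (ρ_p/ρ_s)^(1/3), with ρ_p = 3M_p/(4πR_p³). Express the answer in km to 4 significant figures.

31910 km

ρ_p = 3M_p/(4πR_p³) = 3 × (3.377 × 10²⁵) / (4π × (1.238 × 10⁷ m)³) = 4249 kg/m³
d_R = 2.44 × 12380 km × (4249/3605)^(1/3)
    = 31910 km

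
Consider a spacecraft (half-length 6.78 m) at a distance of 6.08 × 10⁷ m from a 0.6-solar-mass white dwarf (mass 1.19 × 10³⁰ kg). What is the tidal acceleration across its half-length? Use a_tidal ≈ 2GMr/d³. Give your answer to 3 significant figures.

4.79 × 10⁻³ m/s²

Since r ≪ d, expand the inverse-square field across one radius to get the leading 2GMr/d³ term.
Δa = 2GMr/d³
   = 2 × (6.674 × 10⁻¹¹) × (1.19 × 10³⁰) × (6.78) / (6.08 × 10⁷)³
   = 4.79 × 10⁻³ m/s²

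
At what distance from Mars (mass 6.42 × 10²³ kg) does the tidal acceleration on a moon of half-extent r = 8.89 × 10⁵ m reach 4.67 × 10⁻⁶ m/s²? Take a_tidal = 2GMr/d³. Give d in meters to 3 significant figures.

2.54 × 10⁸ m

2GMr/d³ = a_tidal  ⇒  d = (2GMr / a_tidal)^(1/3)
d = (2 × 6.674×10⁻¹¹ × (6.42 × 10²³) × (8.89 × 10⁵) / (4.67 × 10⁻⁶))^(1/3)
  = 2.54 × 10⁸ m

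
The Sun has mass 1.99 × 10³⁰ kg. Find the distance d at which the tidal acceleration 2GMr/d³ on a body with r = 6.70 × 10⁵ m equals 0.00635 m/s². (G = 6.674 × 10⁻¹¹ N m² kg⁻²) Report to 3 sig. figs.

3.04 × 10⁹ m

2GMr/d³ = a_tidal  ⇒  d = (2GMr / a_tidal)^(1/3)
d = (2 × 6.674×10⁻¹¹ × (1.99 × 10³⁰) × (6.70 × 10⁵) / (0.00635))^(1/3)
  = 3.04 × 10⁹ m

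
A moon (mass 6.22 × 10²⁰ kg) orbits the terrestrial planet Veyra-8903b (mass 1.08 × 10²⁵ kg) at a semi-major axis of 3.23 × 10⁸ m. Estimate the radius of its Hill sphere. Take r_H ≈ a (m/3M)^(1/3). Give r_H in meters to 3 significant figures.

8.65 × 10⁶ m

r_H ≈ a (m/3M)^(1/3)
    = (3.23 × 10⁸) × (6.22 × 10²⁰ / (3 × 1.08 × 10²⁵))^(1/3)
    = 8.65 × 10⁶ m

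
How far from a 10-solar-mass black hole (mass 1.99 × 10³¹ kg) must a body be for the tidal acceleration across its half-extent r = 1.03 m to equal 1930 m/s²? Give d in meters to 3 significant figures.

2GMr/d³ = a_tidal  ⇒  d = (2GMr / a_tidal)^(1/3)
d = (2 × 6.674×10⁻¹¹ × (1.99 × 10³¹) × (1.03) / (1930))^(1/3)
  = 1.12 × 10⁶ m

1.12 × 10⁶ m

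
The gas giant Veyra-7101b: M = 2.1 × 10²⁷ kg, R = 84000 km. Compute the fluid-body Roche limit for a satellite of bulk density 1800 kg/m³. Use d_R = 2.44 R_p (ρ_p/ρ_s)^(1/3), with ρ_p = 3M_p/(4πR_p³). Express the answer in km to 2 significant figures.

1.6 × 10⁵ km

ρ_p = 3M_p/(4πR_p³) = 3 × (2.1 × 10²⁷) / (4π × (8.4 × 10⁷ m)³) = 850 kg/m³
d_R = 2.44 × 84000 km × (850/1800)^(1/3)
    = 1.6 × 10⁵ km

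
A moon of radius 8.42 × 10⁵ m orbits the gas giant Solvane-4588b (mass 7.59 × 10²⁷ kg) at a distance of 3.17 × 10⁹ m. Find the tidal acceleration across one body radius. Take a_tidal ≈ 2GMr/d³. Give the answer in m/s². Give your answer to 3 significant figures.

2.68 × 10⁻⁵ m/s²

Differencing GM/(d−r)² and GM/d² to first order in r/d gives 2GMr/d³.
a_tidal = 2GMr/d³
        = 2 × (6.674 × 10⁻¹¹) × (7.59 × 10²⁷) × (8.42 × 10⁵) / (3.17 × 10⁹)³
        = 2.68 × 10⁻⁵ m/s²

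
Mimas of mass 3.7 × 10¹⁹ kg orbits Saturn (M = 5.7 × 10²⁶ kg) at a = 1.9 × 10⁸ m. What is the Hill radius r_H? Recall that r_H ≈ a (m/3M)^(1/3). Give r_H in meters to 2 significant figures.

5.3 × 10⁵ m

r_H ≈ a (m/3M)^(1/3)
    = (1.9 × 10⁸) × (3.7 × 10¹⁹ / (3 × 5.7 × 10²⁶))^(1/3)
    = 5.3 × 10⁵ m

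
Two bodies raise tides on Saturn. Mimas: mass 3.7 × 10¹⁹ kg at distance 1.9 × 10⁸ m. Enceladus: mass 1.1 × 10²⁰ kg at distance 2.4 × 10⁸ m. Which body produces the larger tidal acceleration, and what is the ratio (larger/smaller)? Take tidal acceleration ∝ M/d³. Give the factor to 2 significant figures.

Enceladus, by a factor of ≈ 1.5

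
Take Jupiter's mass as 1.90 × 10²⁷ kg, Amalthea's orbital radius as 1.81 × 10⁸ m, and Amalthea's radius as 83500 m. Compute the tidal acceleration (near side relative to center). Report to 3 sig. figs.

3.57 × 10⁻³ m/s²

Δg = 2GMr/d³
   = 2 × (6.674 × 10⁻¹¹) × (1.90 × 10²⁷) × (83500) / (1.81 × 10⁸)³
   = 3.57 × 10⁻³ m/s²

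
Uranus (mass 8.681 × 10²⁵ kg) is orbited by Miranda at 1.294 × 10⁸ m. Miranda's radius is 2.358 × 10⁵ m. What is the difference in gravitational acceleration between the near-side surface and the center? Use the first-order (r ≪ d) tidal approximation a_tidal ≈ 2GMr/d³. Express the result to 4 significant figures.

Δg = 2GMr/d³
   = 2 × (6.674 × 10⁻¹¹) × (8.681 × 10²⁵) × (2.358 × 10⁵) / (1.294 × 10⁸)³
   = 1.261 × 10⁻³ m/s²

1.261 × 10⁻³ m/s²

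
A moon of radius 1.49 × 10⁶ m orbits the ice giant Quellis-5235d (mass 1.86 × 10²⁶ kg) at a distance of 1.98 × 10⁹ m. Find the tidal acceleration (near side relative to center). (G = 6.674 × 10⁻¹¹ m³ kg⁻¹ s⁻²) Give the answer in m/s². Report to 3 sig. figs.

4.77 × 10⁻⁶ m/s²

The tidal stretch is the gradient of GM/d² times the body's extent r, hence the 1/d³ dependence.
Δa = 2GMr/d³
   = 2 × (6.674 × 10⁻¹¹) × (1.86 × 10²⁶) × (1.49 × 10⁶) / (1.98 × 10⁹)³
   = 4.77 × 10⁻⁶ m/s²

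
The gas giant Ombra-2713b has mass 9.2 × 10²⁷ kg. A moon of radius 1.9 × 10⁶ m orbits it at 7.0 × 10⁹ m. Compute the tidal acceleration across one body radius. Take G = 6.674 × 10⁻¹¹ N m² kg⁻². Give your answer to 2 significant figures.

6.8 × 10⁻⁶ m/s²

Δg = 2GMr/d³
   = 2 × (6.674 × 10⁻¹¹) × (9.2 × 10²⁷) × (1.9 × 10⁶) / (7.0 × 10⁹)³
   = 6.8 × 10⁻⁶ m/s²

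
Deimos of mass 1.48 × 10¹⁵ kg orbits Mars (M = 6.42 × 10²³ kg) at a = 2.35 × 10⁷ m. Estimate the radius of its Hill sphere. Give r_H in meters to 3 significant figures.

2.15 × 10⁴ m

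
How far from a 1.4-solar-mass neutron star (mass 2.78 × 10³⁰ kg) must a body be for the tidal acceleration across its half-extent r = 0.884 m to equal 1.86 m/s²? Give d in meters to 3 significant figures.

5.61 × 10⁶ m

2GMr/d³ = a_tidal  ⇒  d = (2GMr / a_tidal)^(1/3)
d = (2 × 6.674×10⁻¹¹ × (2.78 × 10³⁰) × (0.884) / (1.86))^(1/3)
  = 5.61 × 10⁶ m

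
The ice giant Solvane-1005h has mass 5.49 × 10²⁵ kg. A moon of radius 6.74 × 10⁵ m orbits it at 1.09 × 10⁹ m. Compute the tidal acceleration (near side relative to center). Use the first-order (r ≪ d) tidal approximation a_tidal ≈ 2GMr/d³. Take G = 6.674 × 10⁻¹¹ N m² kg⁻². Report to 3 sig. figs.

Since r ≪ d, expand the inverse-square field across one radius to get the leading 2GMr/d³ term.
a_tidal = 2GMr/d³
        = 2 × (6.674 × 10⁻¹¹) × (5.49 × 10²⁵) × (6.74 × 10⁵) / (1.09 × 10⁹)³
        = 3.81 × 10⁻⁶ m/s²

3.81 × 10⁻⁶ m/s²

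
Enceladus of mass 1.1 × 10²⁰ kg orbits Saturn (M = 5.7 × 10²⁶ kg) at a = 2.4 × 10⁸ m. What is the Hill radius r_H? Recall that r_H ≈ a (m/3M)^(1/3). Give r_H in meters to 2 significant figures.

9.6 × 10⁵ m

r_H ≈ a (m/3M)^(1/3)
    = (2.4 × 10⁸) × (1.1 × 10²⁰ / (3 × 5.7 × 10²⁶))^(1/3)
    = 9.6 × 10⁵ m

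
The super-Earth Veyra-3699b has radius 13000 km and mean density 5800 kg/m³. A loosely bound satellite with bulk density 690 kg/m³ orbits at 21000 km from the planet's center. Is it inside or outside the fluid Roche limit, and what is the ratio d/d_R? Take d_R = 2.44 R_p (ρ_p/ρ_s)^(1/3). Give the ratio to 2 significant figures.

d_R = 2.44 × (13000 km) × (5800/690)^(1/3) = 64500 km
d/d_R = (21000) / (64500) = 0.33
Since d/d_R < 1, the body is inside the Roche limit.

inside; d/d_R ≈ 0.33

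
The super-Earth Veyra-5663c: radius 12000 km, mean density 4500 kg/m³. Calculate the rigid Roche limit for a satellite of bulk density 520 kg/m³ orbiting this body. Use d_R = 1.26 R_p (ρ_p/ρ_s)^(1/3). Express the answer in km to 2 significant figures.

31000 km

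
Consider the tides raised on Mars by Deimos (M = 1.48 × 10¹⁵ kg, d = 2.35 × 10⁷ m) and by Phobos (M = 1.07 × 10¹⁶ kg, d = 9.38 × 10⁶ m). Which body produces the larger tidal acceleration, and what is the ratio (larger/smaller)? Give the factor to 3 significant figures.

Tidal acceleration ∝ M/d³, so compare M/d³ for each.
Deimos: (1.48 × 10¹⁵) / (2.35 × 10⁷)³ = 1.140 × 10⁻⁷
Phobos: (1.07 × 10¹⁶) / (9.38 × 10⁶)³ = 1.297 × 10⁻⁵
Ratio (larger/smaller) = 114

Phobos, by a factor of ≈ 114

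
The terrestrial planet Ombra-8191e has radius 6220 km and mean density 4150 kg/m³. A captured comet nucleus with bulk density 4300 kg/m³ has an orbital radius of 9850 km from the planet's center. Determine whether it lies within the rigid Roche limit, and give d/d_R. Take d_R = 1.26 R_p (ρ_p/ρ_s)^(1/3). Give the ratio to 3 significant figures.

outside; d/d_R ≈ 1.27

d_R = 1.26 × (6220 km) × (4150/4300)^(1/3) = 7745 km
d/d_R = (9850) / (7745) = 1.27
Since d/d_R > 1, the body is outside the Roche limit.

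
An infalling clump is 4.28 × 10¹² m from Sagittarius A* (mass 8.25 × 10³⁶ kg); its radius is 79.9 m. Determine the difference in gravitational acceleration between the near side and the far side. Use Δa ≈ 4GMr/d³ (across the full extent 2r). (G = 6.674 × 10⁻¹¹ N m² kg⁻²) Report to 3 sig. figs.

2.24 × 10⁻⁹ m/s²

a_tidal = 4GMr/d³
        = 4 × (6.674 × 10⁻¹¹) × (8.25 × 10³⁶) × (79.9) / (4.28 × 10¹²)³
        = 2.24 × 10⁻⁹ m/s²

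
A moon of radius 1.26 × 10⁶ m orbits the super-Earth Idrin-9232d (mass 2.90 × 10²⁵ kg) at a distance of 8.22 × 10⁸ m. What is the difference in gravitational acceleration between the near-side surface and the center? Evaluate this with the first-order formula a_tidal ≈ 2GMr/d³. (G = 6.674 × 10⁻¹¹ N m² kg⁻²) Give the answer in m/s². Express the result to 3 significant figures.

8.78 × 10⁻⁶ m/s²

Δg = 2GMr/d³
   = 2 × (6.674 × 10⁻¹¹) × (2.90 × 10²⁵) × (1.26 × 10⁶) / (8.22 × 10⁸)³
   = 8.78 × 10⁻⁶ m/s²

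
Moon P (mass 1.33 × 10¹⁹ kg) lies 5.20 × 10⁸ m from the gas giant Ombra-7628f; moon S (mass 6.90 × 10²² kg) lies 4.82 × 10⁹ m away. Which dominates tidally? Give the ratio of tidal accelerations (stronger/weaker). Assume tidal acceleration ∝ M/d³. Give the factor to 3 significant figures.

Moon S, by a factor of ≈ 6.51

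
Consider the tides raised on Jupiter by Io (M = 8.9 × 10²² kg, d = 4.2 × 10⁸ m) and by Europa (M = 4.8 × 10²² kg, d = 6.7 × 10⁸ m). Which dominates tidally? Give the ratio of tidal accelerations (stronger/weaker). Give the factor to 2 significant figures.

The tide-raising term goes as M/d³ (the gradient of a 1/d² field).
Io: (8.9 × 10²²) / (4.2 × 10⁸)³ = 1.201 × 10⁻³
Europa: (4.8 × 10²²) / (6.7 × 10⁸)³ = 1.596 × 10⁻⁴
Ratio (larger/smaller) = 7.5

Io, by a factor of ≈ 7.5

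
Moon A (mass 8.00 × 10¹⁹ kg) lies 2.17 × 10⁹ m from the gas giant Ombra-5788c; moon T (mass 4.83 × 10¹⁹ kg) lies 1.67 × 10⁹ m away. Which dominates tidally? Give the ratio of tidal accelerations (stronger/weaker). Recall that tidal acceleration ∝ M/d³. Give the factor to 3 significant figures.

Moon T, by a factor of ≈ 1.32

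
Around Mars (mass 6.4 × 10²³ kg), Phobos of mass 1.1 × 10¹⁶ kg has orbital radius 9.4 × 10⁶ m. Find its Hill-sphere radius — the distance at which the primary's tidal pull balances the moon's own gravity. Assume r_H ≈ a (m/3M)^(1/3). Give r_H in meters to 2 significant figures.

r_H ≈ a (m/3M)^(1/3)
    = (9.4 × 10⁶) × (1.1 × 10¹⁶ / (3 × 6.4 × 10²³))^(1/3)
    = 1.7 × 10⁴ m

1.7 × 10⁴ m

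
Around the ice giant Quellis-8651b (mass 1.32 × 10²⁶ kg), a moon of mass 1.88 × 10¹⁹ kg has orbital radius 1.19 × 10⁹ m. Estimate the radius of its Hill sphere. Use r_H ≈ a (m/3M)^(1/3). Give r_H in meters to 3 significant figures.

r_H ≈ a (m/3M)^(1/3)
    = (1.19 × 10⁹) × (1.88 × 10¹⁹ / (3 × 1.32 × 10²⁶))^(1/3)
    = 4.31 × 10⁶ m

4.31 × 10⁶ m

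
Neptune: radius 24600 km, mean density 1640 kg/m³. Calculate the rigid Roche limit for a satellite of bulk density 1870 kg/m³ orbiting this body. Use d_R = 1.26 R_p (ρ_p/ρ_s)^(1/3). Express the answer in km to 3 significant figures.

d_R = 1.26 × 24600 km × (1640/1870)^(1/3)
    = 29700 km

29700 km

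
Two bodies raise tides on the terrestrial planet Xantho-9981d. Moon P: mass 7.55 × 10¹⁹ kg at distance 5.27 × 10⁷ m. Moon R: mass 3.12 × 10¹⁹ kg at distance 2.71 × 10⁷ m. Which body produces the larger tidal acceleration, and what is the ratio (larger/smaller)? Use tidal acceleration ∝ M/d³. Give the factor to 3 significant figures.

Moon R, by a factor of ≈ 3.04

Tidal acceleration ∝ M/d³, so compare M/d³ for each.
Moon P: (7.55 × 10¹⁹) / (5.27 × 10⁷)³ = 5.158 × 10⁻⁴
Moon R: (3.12 × 10¹⁹) / (2.71 × 10⁷)³ = 1.568 × 10⁻³
Ratio (larger/smaller) = 3.04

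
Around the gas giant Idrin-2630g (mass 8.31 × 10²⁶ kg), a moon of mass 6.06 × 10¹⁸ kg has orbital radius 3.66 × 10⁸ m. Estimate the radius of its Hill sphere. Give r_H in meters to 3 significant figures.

4.92 × 10⁵ m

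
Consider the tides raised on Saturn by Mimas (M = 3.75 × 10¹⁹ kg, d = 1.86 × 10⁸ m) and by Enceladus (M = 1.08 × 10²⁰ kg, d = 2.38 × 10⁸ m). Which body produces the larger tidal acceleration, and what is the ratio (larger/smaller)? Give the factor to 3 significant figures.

Enceladus, by a factor of ≈ 1.37

Compare M/d³ for the two perturbers:
Mimas: (3.75 × 10¹⁹) / (1.86 × 10⁸)³ = 5.828 × 10⁻⁶
Enceladus: (1.08 × 10²⁰) / (2.38 × 10⁸)³ = 8.011 × 10⁻⁶
Ratio (larger/smaller) = 1.37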